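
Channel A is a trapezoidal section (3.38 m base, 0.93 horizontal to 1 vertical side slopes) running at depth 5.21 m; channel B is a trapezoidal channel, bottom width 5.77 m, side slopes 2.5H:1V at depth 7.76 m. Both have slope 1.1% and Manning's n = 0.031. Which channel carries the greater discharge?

channel B

Channel A: With bottom width b = 3.38 m and side slope z = 0.93: A = (b + zy)y = (3.38 + 0.93×5.21)×5.21 = 42.85 m²; P = b + 2y√(1+z²) = 3.38 + 2×5.21×1.366 = 17.61 m. Hydraulic radius R = A/P = 42.85/17.61 = 2.434 m. Q_A = (1/0.031)·42.85·2.434^(2/3)·√0.011 = 262.3 m³/s.
Channel B: With bottom width b = 5.77 m and side slope z = 2.5: A = (b + zy)y = (5.77 + 2.5×7.76)×7.76 = 195.3 m²; P = b + 2y√(1+z²) = 5.77 + 2×7.76×2.693 = 47.56 m. Hydraulic radius R = A/P = 195.3/47.56 = 4.107 m. Q_B = (1/0.031)·195.3·4.107^(2/3)·√0.011 = 1695 m³/s.
Q_A = 262.3 m³/s vs Q_B = 1695 m³/s, so channel B carries more.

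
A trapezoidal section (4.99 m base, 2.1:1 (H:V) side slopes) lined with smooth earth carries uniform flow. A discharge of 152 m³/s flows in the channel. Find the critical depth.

y_c = 3.05 m

At critical depth, Q² T / (g A³) = 1, i.e. A³/T = Q²/g = 152²/9.81 = 2355.
Try y = 3.46 m: A³/T = 3906 — too large.
Try y = 2.6 m: A³/T = 1261 — too small.
Try y = 3.05 m: A³/T = 2358 — matches.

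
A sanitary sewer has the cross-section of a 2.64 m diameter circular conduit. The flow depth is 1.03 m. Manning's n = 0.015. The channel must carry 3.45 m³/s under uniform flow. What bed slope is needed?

S = 0.0015

For a circular section of diameter D = 2.64 m at depth y = 1.03 m, the central angle is θ = 2 arccos(1 − 2y/D) = 2.699 rad. Then A = (D²/8)(θ − sin θ) = 1.978 m² and P = Dθ/2 = 3.562 m.
Hydraulic radius R = A/P = 1.978/3.562 = 0.5552 m.
From Manning's equation, S = [nQ / (1 A R^(2/3))]² = [0.015 × 3.45 / (1 × 1.978 × 0.5552^(2/3))]² = 0.0015.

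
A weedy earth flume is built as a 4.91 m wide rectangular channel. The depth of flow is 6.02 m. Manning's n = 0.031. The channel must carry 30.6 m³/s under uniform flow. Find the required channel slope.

Flow area A = b·y = 4.91 × 6.02 = 29.56 m². Wetted perimeter P = b + 2y = 4.91 + 2×6.02 = 16.95 m.
Hydraulic radius R = A/P = 29.56/16.95 = 1.744 m.
From Manning's equation, S = [nQ / (1 A R^(2/3))]² = [0.031 × 30.6 / (1 × 29.56 × 1.744^(2/3))]² = 0.000491.

S = 0.000491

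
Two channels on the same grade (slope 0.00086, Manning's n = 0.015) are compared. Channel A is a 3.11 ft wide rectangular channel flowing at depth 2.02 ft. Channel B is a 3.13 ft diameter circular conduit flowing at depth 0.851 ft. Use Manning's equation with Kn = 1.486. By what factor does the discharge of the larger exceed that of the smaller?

Channel A: Flow area A = b·y = 3.11 × 2.02 = 6.282 ft². Wetted perimeter P = b + 2y = 3.11 + 2×2.02 = 7.15 ft. Hydraulic radius R = A/P = 6.282/7.15 = 0.8786 ft. Q_A = (1.486/0.015)·6.282·0.8786^(2/3)·√0.00086 = 16.74 ft³/s.
Channel B: For a circular section of diameter D = 3.13 ft at depth y = 0.851 ft, the central angle is θ = 2 arccos(1 − 2y/D) = 2.194 rad. Then A = (D²/8)(θ − sin θ) = 1.693 ft² and P = Dθ/2 = 3.434 ft. Hydraulic radius R = A/P = 1.693/3.434 = 0.4929 ft. Q_B = (1.486/0.015)·1.693·0.4929^(2/3)·√0.00086 = 3.068 ft³/s.
The larger discharge is 16.74 ft³/s and the smaller is 3.068 ft³/s; the ratio is 5.46.

5.46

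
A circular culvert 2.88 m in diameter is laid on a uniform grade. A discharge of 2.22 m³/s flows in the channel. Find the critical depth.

y_c = 0.633 m

At critical depth, Q² T / (g A³) = 1, i.e. A³/T = Q²/g = 2.22²/9.81 = 0.5024.
At y = 0.449 m: A³/T = 0.1302 — short.
At y = 0.633 m: A³/T = 0.501 — ≈ 0.5024.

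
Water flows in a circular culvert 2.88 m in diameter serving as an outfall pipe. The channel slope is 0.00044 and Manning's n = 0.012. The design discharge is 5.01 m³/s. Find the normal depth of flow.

Manning's equation rearranged: A R^(2/3) = nQ / (1·√S) = 0.012 × 5.01 / (√0.00044) = 2.866.
Trying y = 1.04 m: A R^(2/3) = 1.459 — short.
Trying y = 1.75 m: A R^(2/3) = 3.584 — over.
Trying y = 1.52 m: A R^(2/3) = 2.865 — matches.

y_n = 1.52 m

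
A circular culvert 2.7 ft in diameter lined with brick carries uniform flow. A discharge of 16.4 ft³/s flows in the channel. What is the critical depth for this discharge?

y_c = 1.34 ft

At critical depth, Q² T / (g A³) = 1, i.e. A³/T = Q²/g = 16.4²/32.2 = 8.353.
Try y = 1.03 ft: A³/T = 3.082 — short.
Try y = 1.47 ft: A³/T = 12.03 — over.
Try y = 1.34 ft: A³/T = 8.446 — close enough.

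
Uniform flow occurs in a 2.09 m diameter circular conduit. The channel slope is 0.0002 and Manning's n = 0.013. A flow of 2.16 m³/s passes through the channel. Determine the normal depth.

y_n = 1.54 m

Manning's equation rearranged: A R^(2/3) = nQ / (1·√S) = 0.013 × 2.16 / (√0.0002) = 1.986.
At y = 1.8 m: A R^(2/3) = 2.315 — high.
At y = 1.29 m: A R^(2/3) = 1.561 — low.
At y = 1.54 m: A R^(2/3) = 1.987 — close enough.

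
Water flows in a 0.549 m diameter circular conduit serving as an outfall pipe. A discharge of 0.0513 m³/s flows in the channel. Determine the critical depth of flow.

y_c = 0.146 m

At critical depth, Q² T / (g A³) = 1, i.e. A³/T = Q²/g = 0.0513²/9.81 = 0.0002683.
At y = 0.13 m: A³/T = 0.0001687 — short.
At y = 0.165 m: A³/T = 0.0004265 — over.
At y = 0.146 m: A³/T = 0.0002652 — close enough.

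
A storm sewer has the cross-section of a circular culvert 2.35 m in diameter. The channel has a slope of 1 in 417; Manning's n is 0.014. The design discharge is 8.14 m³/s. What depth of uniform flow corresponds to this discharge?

Manning's equation rearranged: A R^(2/3) = nQ / (1·√S) = 0.014 × 8.14 / (√0.002398) = 2.327.
At y = 1.24 m: A R^(2/3) = 1.665 — low.
At y = 1.66 m: A R^(2/3) = 2.578 — high.
At y = 1.54 m: A R^(2/3) = 2.328 — matches.

y_n = 1.54 m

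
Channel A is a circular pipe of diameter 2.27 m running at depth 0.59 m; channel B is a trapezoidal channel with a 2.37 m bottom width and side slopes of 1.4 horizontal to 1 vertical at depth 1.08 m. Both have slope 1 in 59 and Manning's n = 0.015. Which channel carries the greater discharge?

channel B

Channel A: For a circular section of diameter D = 2.27 m at depth y = 0.59 m, the central angle is θ = 2 arccos(1 − 2y/D) = 2.14 rad. Then A = (D²/8)(θ − sin θ) = 0.8357 m² and P = Dθ/2 = 2.429 m. Hydraulic radius R = A/P = 0.8357/2.429 = 0.3441 m. Q_A = (1/0.015)·0.8357·0.3441^(2/3)·√0.01695 = 3.562 m³/s.
Channel B: With bottom width b = 2.37 m and side slope z = 1.4: A = (b + zy)y = (2.37 + 1.4×1.08)×1.08 = 4.193 m²; P = b + 2y√(1+z²) = 2.37 + 2×1.08×1.72 = 6.086 m. Hydraulic radius R = A/P = 4.193/6.086 = 0.6889 m. Q_B = (1/0.015)·4.193·0.6889^(2/3)·√0.01695 = 28.38 m³/s.
Q_A = 3.562 m³/s vs Q_B = 28.38 m³/s, so channel B carries more.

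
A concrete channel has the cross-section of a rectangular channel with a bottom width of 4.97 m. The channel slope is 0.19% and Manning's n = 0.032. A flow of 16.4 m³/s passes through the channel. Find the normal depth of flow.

y_n = 2.19 m

Manning's equation rearranged: A R^(2/3) = nQ / (1·√S) = 0.032 × 16.4 / (√0.0019) = 12.04.
Trying y = 2.61 m: A R^(2/3) = 15.24 — too large.
Trying y = 2.19 m: A R^(2/3) = 12.04 — ≈ 12.04.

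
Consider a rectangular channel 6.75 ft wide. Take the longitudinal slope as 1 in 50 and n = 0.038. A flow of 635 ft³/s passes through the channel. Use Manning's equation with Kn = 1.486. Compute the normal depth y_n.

y_n = 9.29 ft

Manning's equation rearranged: A R^(2/3) = nQ / (1.486·√S) = 0.038 × 635 / (1.486 × √0.02) = 114.8.
Try y = 8.05 ft: A R^(2/3) = 96.81 — too small.
Try y = 11.8 ft: A R^(2/3) = 151.5 — too large.
Try y = 9.29 ft: A R^(2/3) = 114.8 — ≈ 114.8.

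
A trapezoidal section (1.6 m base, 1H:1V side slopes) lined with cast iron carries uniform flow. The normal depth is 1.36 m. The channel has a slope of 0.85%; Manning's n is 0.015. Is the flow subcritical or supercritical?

With bottom width b = 1.6 m and side slope z = 1: A = (b + zy)y = (1.6 + 1×1.36)×1.36 = 4.026 m²; P = b + 2y√(1+z²) = 1.6 + 2×1.36×1.414 = 5.447 m.
Hydraulic radius R = A/P = 4.026/5.447 = 0.7391 m.
V = (1/n) R^(2/3) √S = (1/0.015) × 0.7391^(2/3) × √0.0085 = 5.024 m/s. Hydraulic depth D_h = A/T = 4.026/4.32 = 0.9319 m.
Froude number Fr = V/√(g·D_h) = 5.024/√(9.81×0.9319) = 1.66, which is greater than 1, so the flow is supercritical.

supercritical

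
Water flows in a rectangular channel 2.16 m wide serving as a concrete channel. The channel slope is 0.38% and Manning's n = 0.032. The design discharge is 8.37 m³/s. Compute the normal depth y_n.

y_n = 2.44 m

Manning's equation rearranged: A R^(2/3) = nQ / (1·√S) = 0.032 × 8.37 / (√0.0038) = 4.345.
Try y = 2.15 m: A R^(2/3) = 3.727 — short.
Try y = 2.83 m: A R^(2/3) = 5.187 — over.
Try y = 2.44 m: A R^(2/3) = 4.345 — ≈ 4.345.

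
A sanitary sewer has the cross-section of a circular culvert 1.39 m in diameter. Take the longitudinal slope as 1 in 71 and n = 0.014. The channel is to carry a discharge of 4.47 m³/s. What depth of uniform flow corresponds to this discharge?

y_n = 0.859 m

Manning's equation rearranged: A R^(2/3) = nQ / (1·√S) = 0.014 × 4.47 / (√0.01408) = 0.5273.
Trying y = 0.674 m: A R^(2/3) = 0.3559 — low.
Trying y = 0.859 m: A R^(2/3) = 0.5269 — ≈ 0.5273.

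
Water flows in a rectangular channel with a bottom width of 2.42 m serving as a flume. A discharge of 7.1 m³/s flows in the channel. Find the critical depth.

For a rectangular channel, critical depth y_c = (q²/g)^(1/3) where q = Q/b = 7.1/2.42 = 2.934 m²/s.
So y_c = (2.934²/9.81)^(1/3) = 0.957 m.

y_c = 0.957 m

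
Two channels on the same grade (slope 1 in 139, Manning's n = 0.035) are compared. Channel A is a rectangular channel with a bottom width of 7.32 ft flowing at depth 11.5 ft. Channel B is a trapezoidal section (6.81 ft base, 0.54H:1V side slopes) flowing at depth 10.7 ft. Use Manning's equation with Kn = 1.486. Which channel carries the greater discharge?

channel B

Channel A: Flow area A = b·y = 7.32 × 11.5 = 84.18 ft². Wetted perimeter P = b + 2y = 7.32 + 2×11.5 = 30.32 ft. Hydraulic radius R = A/P = 84.18/30.32 = 2.776 ft. Q_A = (1.486/0.035)·84.18·2.776^(2/3)·√0.007194 = 598.8 ft³/s.
Channel B: With bottom width b = 6.81 ft and side slope z = 0.54: A = (b + zy)y = (6.81 + 0.54×10.7)×10.7 = 134.7 ft²; P = b + 2y√(1+z²) = 6.81 + 2×10.7×1.136 = 31.13 ft. Hydraulic radius R = A/P = 134.7/31.13 = 4.327 ft. Q_B = (1.486/0.035)·134.7·4.327^(2/3)·√0.007194 = 1288 ft³/s.
Q_A = 598.8 ft³/s vs Q_B = 1288 ft³/s, so channel B carries more.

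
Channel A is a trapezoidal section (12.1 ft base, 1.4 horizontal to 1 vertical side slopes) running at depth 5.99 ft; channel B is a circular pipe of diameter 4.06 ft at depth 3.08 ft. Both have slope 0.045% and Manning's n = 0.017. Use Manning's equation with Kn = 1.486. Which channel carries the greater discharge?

Channel A: With bottom width b = 12.1 ft and side slope z = 1.4: A = (b + zy)y = (12.1 + 1.4×5.99)×5.99 = 122.7 ft²; P = b + 2y√(1+z²) = 12.1 + 2×5.99×1.72 = 32.71 ft. Hydraulic radius R = A/P = 122.7/32.71 = 3.751 ft. Q_A = (1.486/0.017)·122.7·3.751^(2/3)·√0.00045 = 549.4 ft³/s.
Channel B: For a circular section of diameter D = 4.06 ft at depth y = 3.08 ft, the central angle is θ = 2 arccos(1 − 2y/D) = 4.229 rad. Then A = (D²/8)(θ − sin θ) = 10.54 ft² and P = Dθ/2 = 8.585 ft. Hydraulic radius R = A/P = 10.54/8.585 = 1.228 ft. Q_B = (1.486/0.017)·10.54·1.228^(2/3)·√0.00045 = 22.4 ft³/s.
Q_A = 549.4 ft³/s vs Q_B = 22.4 ft³/s, so channel A carries more.

channel A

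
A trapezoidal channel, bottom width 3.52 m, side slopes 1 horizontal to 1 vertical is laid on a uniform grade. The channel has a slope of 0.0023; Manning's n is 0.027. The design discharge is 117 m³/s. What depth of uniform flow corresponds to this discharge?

y_n = 4.65 m

Manning's equation rearranged: A R^(2/3) = nQ / (1·√S) = 0.027 × 117 / (√0.0023) = 65.87.
At y = 3.54 m: A R^(2/3) = 37.62 — too small.
At y = 5.47 m: A R^(2/3) = 92.73 — too large.
At y = 4.65 m: A R^(2/3) = 65.79 — close enough.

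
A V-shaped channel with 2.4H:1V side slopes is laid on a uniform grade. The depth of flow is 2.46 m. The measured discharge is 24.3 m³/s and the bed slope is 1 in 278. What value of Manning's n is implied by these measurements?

For a triangular section with side slope z = 2.4: A = zy² = 2.4×2.46² = 14.52 m²; P = 2y√(1+z²) = 2×2.46×2.6 = 12.79 m.
Hydraulic radius R = A/P = 14.52/12.79 = 1.135 m.
Rearranging Manning's equation: n = (1/Q) A R^(2/3) S^(1/2) = (1/24.3) × 14.52 × 1.135^(2/3) × √0.003597 = 0.039.

n = 0.039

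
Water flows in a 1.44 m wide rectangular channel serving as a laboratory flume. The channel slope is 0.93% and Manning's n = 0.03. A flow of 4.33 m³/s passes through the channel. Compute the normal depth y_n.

y_n = 1.51 m

Manning's equation rearranged: A R^(2/3) = nQ / (1·√S) = 0.03 × 4.33 / (√0.0093) = 1.347.
Try y = 1.31 m: A R^(2/3) = 1.132 — short.
Try y = 1.8 m: A R^(2/3) = 1.664 — over.
Try y = 1.51 m: A R^(2/3) = 1.347 — matches.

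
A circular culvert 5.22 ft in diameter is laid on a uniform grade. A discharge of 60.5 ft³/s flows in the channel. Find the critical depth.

y_c = 2.16 ft

At critical depth, Q² T / (g A³) = 1, i.e. A³/T = Q²/g = 60.5²/32.2 = 113.7.
At y = 2.35 ft: A³/T = 157.1 — over.
At y = 1.71 ft: A³/T = 46.26 — short.
At y = 2.16 ft: A³/T = 113.8 — close enough.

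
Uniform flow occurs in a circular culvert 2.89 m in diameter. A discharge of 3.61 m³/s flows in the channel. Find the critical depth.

At critical depth, Q² T / (g A³) = 1, i.e. A³/T = Q²/g = 3.61²/9.81 = 1.328.
Try y = 0.943 m: A³/T = 2.37 — too large.
Try y = 0.556 m: A³/T = 0.3027 — too small.
Try y = 0.812 m: A³/T = 1.327 — ≈ 1.328.

y_c = 0.812 m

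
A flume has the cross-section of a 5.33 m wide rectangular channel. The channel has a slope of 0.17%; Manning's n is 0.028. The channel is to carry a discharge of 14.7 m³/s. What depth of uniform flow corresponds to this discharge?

Manning's equation rearranged: A R^(2/3) = nQ / (1·√S) = 0.028 × 14.7 / (√0.0017) = 9.983.
At y = 1.49 m: A R^(2/3) = 7.705 — short.
At y = 1.79 m: A R^(2/3) = 9.986 — matches.

y_n = 1.79 m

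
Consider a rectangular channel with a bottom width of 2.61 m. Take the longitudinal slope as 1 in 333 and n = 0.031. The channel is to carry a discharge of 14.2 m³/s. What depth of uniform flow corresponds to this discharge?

Manning's equation rearranged: A R^(2/3) = nQ / (1·√S) = 0.031 × 14.2 / (√0.003003) = 8.033.
Trying y = 3.8 m: A R^(2/3) = 9.728 — too large.
Trying y = 2.2 m: A R^(2/3) = 5.027 — too small.
Trying y = 3.23 m: A R^(2/3) = 8.029 — ≈ 8.033.

y_n = 3.23 m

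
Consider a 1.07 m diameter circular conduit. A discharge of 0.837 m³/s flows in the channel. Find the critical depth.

At critical depth, Q² T / (g A³) = 1, i.e. A³/T = Q²/g = 0.837²/9.81 = 0.07141.
Try y = 0.555 m: A³/T = 0.09772 — high.
Try y = 0.411 m: A³/T = 0.03093 — low.
Try y = 0.511 m: A³/T = 0.07127 — close enough.

y_c = 0.511 m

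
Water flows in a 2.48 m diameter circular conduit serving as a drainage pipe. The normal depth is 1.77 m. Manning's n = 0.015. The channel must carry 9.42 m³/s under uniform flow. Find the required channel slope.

S = 0.0022

For a circular section of diameter D = 2.48 m at depth y = 1.77 m, the central angle is θ = 2 arccos(1 − 2y/D) = 4.025 rad. Then A = (D²/8)(θ − sin θ) = 3.688 m² and P = Dθ/2 = 4.991 m.
Hydraulic radius R = A/P = 3.688/4.991 = 0.739 m.
From Manning's equation, S = [nQ / (1 A R^(2/3))]² = [0.015 × 9.42 / (1 × 3.688 × 0.739^(2/3))]² = 0.0022.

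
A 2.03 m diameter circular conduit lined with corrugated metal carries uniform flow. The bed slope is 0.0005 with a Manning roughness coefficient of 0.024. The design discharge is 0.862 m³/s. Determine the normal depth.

y_n = 0.954 m

Manning's equation rearranged: A R^(2/3) = nQ / (1·√S) = 0.024 × 0.862 / (√0.0005) = 0.9252.
At y = 0.788 m: A R^(2/3) = 0.6567 — short.
At y = 1.03 m: A R^(2/3) = 1.055 — over.
At y = 0.954 m: A R^(2/3) = 0.9255 — close enough.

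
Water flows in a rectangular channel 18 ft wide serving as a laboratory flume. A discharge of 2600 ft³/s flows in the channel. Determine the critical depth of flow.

For a rectangular channel, critical depth y_c = (q²/g)^(1/3) where q = Q/b = 2600/18 = 144.4 ft²/s.
So y_c = (144.4²/32.2)^(1/3) = 8.65 ft.

y_c = 8.65 ft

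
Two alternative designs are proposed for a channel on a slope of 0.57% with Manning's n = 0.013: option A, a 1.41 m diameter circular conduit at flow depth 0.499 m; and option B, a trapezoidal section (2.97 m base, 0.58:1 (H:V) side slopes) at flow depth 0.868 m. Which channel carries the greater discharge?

channel B

Channel A: For a circular section of diameter D = 1.41 m at depth y = 0.499 m, the central angle is θ = 2 arccos(1 − 2y/D) = 2.549 rad. Then A = (D²/8)(θ − sin θ) = 0.4945 m² and P = Dθ/2 = 1.797 m. Hydraulic radius R = A/P = 0.4945/1.797 = 0.2752 m. Q_A = (1/0.013)·0.4945·0.2752^(2/3)·√0.0057 = 1.215 m³/s.
Channel B: With bottom width b = 2.97 m and side slope z = 0.58: A = (b + zy)y = (2.97 + 0.58×0.868)×0.868 = 3.015 m²; P = b + 2y√(1+z²) = 2.97 + 2×0.868×1.156 = 4.977 m. Hydraulic radius R = A/P = 3.015/4.977 = 0.6058 m. Q_B = (1/0.013)·3.015·0.6058^(2/3)·√0.0057 = 12.54 m³/s.
Q_A = 1.215 m³/s vs Q_B = 12.54 m³/s, so channel B carries more.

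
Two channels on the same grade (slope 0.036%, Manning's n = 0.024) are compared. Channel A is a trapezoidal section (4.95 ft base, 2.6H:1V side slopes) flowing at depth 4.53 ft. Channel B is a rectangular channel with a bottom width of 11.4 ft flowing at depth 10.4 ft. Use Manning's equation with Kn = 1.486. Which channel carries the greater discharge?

Channel A: With bottom width b = 4.95 ft and side slope z = 2.6: A = (b + zy)y = (4.95 + 2.6×4.53)×4.53 = 75.78 ft²; P = b + 2y√(1+z²) = 4.95 + 2×4.53×2.786 = 30.19 ft. Hydraulic radius R = A/P = 75.78/30.19 = 2.51 ft. Q_A = (1.486/0.024)·75.78·2.51^(2/3)·√0.00036 = 164.4 ft³/s.
Channel B: Flow area A = b·y = 11.4 × 10.4 = 118.6 ft². Wetted perimeter P = b + 2y = 11.4 + 2×10.4 = 32.2 ft. Hydraulic radius R = A/P = 118.6/32.2 = 3.682 ft. Q_B = (1.486/0.024)·118.6·3.682^(2/3)·√0.00036 = 332.1 ft³/s.
Q_A = 164.4 ft³/s vs Q_B = 332.1 ft³/s, so channel B carries more.

channel B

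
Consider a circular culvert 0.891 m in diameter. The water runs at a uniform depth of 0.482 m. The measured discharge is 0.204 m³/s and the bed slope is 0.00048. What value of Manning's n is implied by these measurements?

n = 0.014

For a circular section of diameter D = 0.891 m at depth y = 0.482 m, the central angle is θ = 2 arccos(1 − 2y/D) = 3.306 rad. Then A = (D²/8)(θ − sin θ) = 0.3442 m² and P = Dθ/2 = 1.473 m.
Hydraulic radius R = A/P = 0.3442/1.473 = 0.2338 m.
Rearranging Manning's equation: n = (1/Q) A R^(2/3) S^(1/2) = (1/0.204) × 0.3442 × 0.2338^(2/3) × √0.00048 = 0.014.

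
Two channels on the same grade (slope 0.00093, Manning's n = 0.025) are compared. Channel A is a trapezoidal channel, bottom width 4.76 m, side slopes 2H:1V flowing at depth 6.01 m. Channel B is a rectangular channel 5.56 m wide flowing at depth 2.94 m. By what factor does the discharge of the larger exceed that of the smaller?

10.5

Channel A: With bottom width b = 4.76 m and side slope z = 2: A = (b + zy)y = (4.76 + 2×6.01)×6.01 = 100.8 m²; P = b + 2y√(1+z²) = 4.76 + 2×6.01×2.236 = 31.64 m. Hydraulic radius R = A/P = 100.8/31.64 = 3.188 m. Q_A = (1/0.025)·100.8·3.188^(2/3)·√0.00093 = 266.4 m³/s.
Channel B: Flow area A = b·y = 5.56 × 2.94 = 16.35 m². Wetted perimeter P = b + 2y = 5.56 + 2×2.94 = 11.44 m. Hydraulic radius R = A/P = 16.35/11.44 = 1.429 m. Q_B = (1/0.025)·16.35·1.429^(2/3)·√0.00093 = 25.3 m³/s.
The larger discharge is 266.4 m³/s and the smaller is 25.3 m³/s; the ratio is 10.5.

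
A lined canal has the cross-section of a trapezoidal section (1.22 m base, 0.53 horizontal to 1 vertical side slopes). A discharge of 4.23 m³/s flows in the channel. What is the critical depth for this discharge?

y_c = 0.929 m

At critical depth, Q² T / (g A³) = 1, i.e. A³/T = Q²/g = 4.23²/9.81 = 1.824.
Try y = 0.78 m: A³/T = 1.01 — too small.
Try y = 0.929 m: A³/T = 1.826 — close enough.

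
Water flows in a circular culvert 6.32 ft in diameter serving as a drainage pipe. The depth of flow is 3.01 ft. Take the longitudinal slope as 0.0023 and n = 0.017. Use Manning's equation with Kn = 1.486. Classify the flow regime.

subcritical

For a circular section of diameter D = 6.32 ft at depth y = 3.01 ft, the central angle is θ = 2 arccos(1 − 2y/D) = 3.047 rad. Then A = (D²/8)(θ − sin θ) = 14.74 ft² and P = Dθ/2 = 9.627 ft.
Hydraulic radius R = A/P = 14.74/9.627 = 1.531 ft.
V = (1.486/n) R^(2/3) √S = (1.486/0.017) × 1.531^(2/3) × √0.0023 = 5.568 ft/s. Hydraulic depth D_h = A/T = 14.74/6.313 = 2.335 ft.
Froude number Fr = V/√(g·D_h) = 5.568/√(32.2×2.335) = 0.642, which is less than 1, so the flow is subcritical.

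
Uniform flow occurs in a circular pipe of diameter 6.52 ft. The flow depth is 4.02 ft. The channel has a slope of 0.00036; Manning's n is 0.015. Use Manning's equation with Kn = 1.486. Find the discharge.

For a circular section of diameter D = 6.52 ft at depth y = 4.02 ft, the central angle is θ = 2 arccos(1 − 2y/D) = 3.612 rad. Then A = (D²/8)(θ − sin θ) = 21.6 ft² and P = Dθ/2 = 11.78 ft.
Hydraulic radius R = A/P = 21.6/11.78 = 1.835 ft.
Manning's equation: Q = (1.486/n) A R^(2/3) S^(1/2) = (1.486/0.015) × 21.6 × 1.835^(2/3) × 0.00036^(1/2) = 60.9 ft³/s.

Q = 60.9 ft³/s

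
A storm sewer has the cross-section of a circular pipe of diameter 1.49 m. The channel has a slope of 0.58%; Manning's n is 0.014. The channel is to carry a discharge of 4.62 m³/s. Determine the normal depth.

Manning's equation rearranged: A R^(2/3) = nQ / (1·√S) = 0.014 × 4.62 / (√0.0058) = 0.8493.
At y = 1.03 m: A R^(2/3) = 0.7434 — short.
At y = 1.39 m: A R^(2/3) = 0.9708 — over.
At y = 1.15 m: A R^(2/3) = 0.8502 — matches.

y_n = 1.15 m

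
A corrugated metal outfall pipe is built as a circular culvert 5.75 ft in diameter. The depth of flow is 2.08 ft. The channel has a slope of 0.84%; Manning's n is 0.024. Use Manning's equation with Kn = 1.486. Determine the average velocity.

For a circular section of diameter D = 5.75 ft at depth y = 2.08 ft, the central angle is θ = 2 arccos(1 − 2y/D) = 2.581 rad. Then A = (D²/8)(θ − sin θ) = 8.471 ft² and P = Dθ/2 = 7.421 ft.
Hydraulic radius R = A/P = 8.471/7.421 = 1.142 ft.
From Manning's equation, V = (1.486/n) R^(2/3) S^(1/2) = (1.486/0.024) × 1.142^(2/3) × 0.0084^(1/2) = 6.2 ft/s.

V = 6.2 ft/s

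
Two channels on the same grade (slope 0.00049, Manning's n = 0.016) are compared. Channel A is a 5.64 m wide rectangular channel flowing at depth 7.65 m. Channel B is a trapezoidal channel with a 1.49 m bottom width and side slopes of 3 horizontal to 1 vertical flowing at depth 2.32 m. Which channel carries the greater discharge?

Channel A: Flow area A = b·y = 5.64 × 7.65 = 43.15 m². Wetted perimeter P = b + 2y = 5.64 + 2×7.65 = 20.94 m. Hydraulic radius R = A/P = 43.15/20.94 = 2.06 m. Q_A = (1/0.016)·43.15·2.06^(2/3)·√0.00049 = 96.66 m³/s.
Channel B: With bottom width b = 1.49 m and side slope z = 3: A = (b + zy)y = (1.49 + 3×2.32)×2.32 = 19.6 m²; P = b + 2y√(1+z²) = 1.49 + 2×2.32×3.162 = 16.16 m. Hydraulic radius R = A/P = 19.6/16.16 = 1.213 m. Q_B = (1/0.016)·19.6·1.213^(2/3)·√0.00049 = 30.85 m³/s.
Q_A = 96.66 m³/s vs Q_B = 30.85 m³/s, so channel A carries more.

channel A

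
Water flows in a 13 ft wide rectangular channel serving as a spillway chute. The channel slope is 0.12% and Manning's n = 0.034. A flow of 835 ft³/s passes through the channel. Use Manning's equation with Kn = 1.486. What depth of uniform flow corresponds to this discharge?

Manning's equation rearranged: A R^(2/3) = nQ / (1.486·√S) = 0.034 × 835 / (1.486 × √0.0012) = 551.5.
Trying y = 11.9 ft: A R^(2/3) = 403 — low.
Trying y = 16.7 ft: A R^(2/3) = 607.3 — high.
Trying y = 15.4 ft: A R^(2/3) = 551.4 — ≈ 551.5.

y_n = 15.4 ft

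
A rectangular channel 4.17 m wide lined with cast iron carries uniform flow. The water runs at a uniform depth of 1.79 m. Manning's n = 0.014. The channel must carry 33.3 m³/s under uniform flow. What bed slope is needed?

Flow area A = b·y = 4.17 × 1.79 = 7.464 m². Wetted perimeter P = b + 2y = 4.17 + 2×1.79 = 7.75 m.
Hydraulic radius R = A/P = 7.464/7.75 = 0.9631 m.
From Manning's equation, S = [nQ / (1 A R^(2/3))]² = [0.014 × 33.3 / (1 × 7.464 × 0.9631^(2/3))]² = 0.0041.

S = 0.0041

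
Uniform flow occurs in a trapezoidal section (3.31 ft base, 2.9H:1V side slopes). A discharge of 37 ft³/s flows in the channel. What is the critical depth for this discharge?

y_c = 1.13 ft

At critical depth, Q² T / (g A³) = 1, i.e. A³/T = Q²/g = 37²/32.2 = 42.52.
Try y = 1.45 ft: A³/T = 110.4 — too large.
Try y = 0.929 ft: A³/T = 19.95 — too small.
Try y = 1.13 ft: A³/T = 41.81 — ≈ 42.52.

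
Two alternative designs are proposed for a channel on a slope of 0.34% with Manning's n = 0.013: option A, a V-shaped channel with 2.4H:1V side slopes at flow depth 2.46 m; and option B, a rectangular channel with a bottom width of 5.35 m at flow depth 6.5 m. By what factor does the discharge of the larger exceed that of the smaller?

3.37

Channel A: For a triangular section with side slope z = 2.4: A = zy² = 2.4×2.46² = 14.52 m²; P = 2y√(1+z²) = 2×2.46×2.6 = 12.79 m. Hydraulic radius R = A/P = 14.52/12.79 = 1.135 m. Q_A = (1/0.013)·14.52·1.135^(2/3)·√0.0034 = 70.9 m³/s.
Channel B: Flow area A = b·y = 5.35 × 6.5 = 34.77 m². Wetted perimeter P = b + 2y = 5.35 + 2×6.5 = 18.35 m. Hydraulic radius R = A/P = 34.77/18.35 = 1.895 m. Q_B = (1/0.013)·34.77·1.895^(2/3)·√0.0034 = 238.9 m³/s.
The larger discharge is 238.9 m³/s and the smaller is 70.9 m³/s; the ratio is 3.37.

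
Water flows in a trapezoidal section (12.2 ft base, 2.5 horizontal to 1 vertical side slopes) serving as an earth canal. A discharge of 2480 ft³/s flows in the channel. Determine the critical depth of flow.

y_c = 7.01 ft

At critical depth, Q² T / (g A³) = 1, i.e. A³/T = Q²/g = 2480²/32.2 = 191000.
Try y = 7.64 ft: A³/T = 271300 — over.
Try y = 5.65 ft: A³/T = 81350 — short.
Try y = 7.01 ft: A³/T = 191500 — close enough.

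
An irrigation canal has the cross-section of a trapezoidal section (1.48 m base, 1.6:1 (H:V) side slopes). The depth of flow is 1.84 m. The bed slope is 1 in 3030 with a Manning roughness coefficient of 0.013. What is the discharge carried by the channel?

With bottom width b = 1.48 m and side slope z = 1.6: A = (b + zy)y = (1.48 + 1.6×1.84)×1.84 = 8.14 m²; P = b + 2y√(1+z²) = 1.48 + 2×1.84×1.887 = 8.423 m.
Hydraulic radius R = A/P = 8.14/8.423 = 0.9664 m.
Manning's equation: Q = (1/n) A R^(2/3) S^(1/2) = (1/0.013) × 8.14 × 0.9664^(2/3) × 0.00033^(1/2) = 11.1 m³/s.

Q = 11.1 m³/s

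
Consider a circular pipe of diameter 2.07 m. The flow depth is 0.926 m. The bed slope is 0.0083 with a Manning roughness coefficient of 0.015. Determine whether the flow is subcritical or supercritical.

For a circular section of diameter D = 2.07 m at depth y = 0.926 m, the central angle is θ = 2 arccos(1 − 2y/D) = 2.931 rad. Then A = (D²/8)(θ − sin θ) = 1.457 m² and P = Dθ/2 = 3.033 m.
Hydraulic radius R = A/P = 1.457/3.033 = 0.4805 m.
V = (1/n) R^(2/3) √S = (1/0.015) × 0.4805^(2/3) × √0.0083 = 3.726 m/s. Hydraulic depth D_h = A/T = 1.457/2.058 = 0.708 m.
Froude number Fr = V/√(g·D_h) = 3.726/√(9.81×0.708) = 1.41, which is greater than 1, so the flow is supercritical.

supercritical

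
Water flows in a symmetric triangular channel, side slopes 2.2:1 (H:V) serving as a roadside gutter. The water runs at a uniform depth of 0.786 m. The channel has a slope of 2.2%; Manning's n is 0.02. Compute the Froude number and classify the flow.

For a triangular section with side slope z = 2.2: A = zy² = 2.2×0.786² = 1.359 m²; P = 2y√(1+z²) = 2×0.786×2.417 = 3.799 m.
Hydraulic radius R = A/P = 1.359/3.799 = 0.3578 m.
V = (1/n) R^(2/3) √S = (1/0.02) × 0.3578^(2/3) × √0.022 = 3.738 m/s. Hydraulic depth D_h = A/T = 1.359/3.458 = 0.393 m.
Froude number Fr = V/√(g·D_h) = 3.738/√(9.81×0.393) = 1.9, which is greater than 1, so the flow is supercritical.

supercritical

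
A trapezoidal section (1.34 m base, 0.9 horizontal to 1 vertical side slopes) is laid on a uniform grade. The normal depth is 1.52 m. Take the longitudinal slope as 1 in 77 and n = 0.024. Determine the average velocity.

V = 3.95 m/s

With bottom width b = 1.34 m and side slope z = 0.9: A = (b + zy)y = (1.34 + 0.9×1.52)×1.52 = 4.116 m²; P = b + 2y√(1+z²) = 1.34 + 2×1.52×1.345 = 5.43 m.
Hydraulic radius R = A/P = 4.116/5.43 = 0.7581 m.
From Manning's equation, V = (1/n) R^(2/3) S^(1/2) = (1/0.024) × 0.7581^(2/3) × 0.01299^(1/2) = 3.95 m/s.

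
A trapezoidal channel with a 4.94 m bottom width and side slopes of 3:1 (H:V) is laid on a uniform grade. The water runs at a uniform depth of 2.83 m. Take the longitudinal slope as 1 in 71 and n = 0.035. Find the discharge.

With bottom width b = 4.94 m and side slope z = 3: A = (b + zy)y = (4.94 + 3×2.83)×2.83 = 38.01 m²; P = b + 2y√(1+z²) = 4.94 + 2×2.83×3.162 = 22.84 m.
Hydraulic radius R = A/P = 38.01/22.84 = 1.664 m.
Manning's equation: Q = (1/n) A R^(2/3) S^(1/2) = (1/0.035) × 38.01 × 1.664^(2/3) × 0.01408^(1/2) = 181 m³/s.

Q = 181 m³/s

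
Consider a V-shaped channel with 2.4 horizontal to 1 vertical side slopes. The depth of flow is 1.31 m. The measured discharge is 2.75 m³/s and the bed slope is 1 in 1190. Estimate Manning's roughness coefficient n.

For a triangular section with side slope z = 2.4: A = zy² = 2.4×1.31² = 4.119 m²; P = 2y√(1+z²) = 2×1.31×2.6 = 6.812 m.
Hydraulic radius R = A/P = 4.119/6.812 = 0.6046 m.
Rearranging Manning's equation: n = (1/Q) A R^(2/3) S^(1/2) = (1/2.75) × 4.119 × 0.6046^(2/3) × √0.0008403 = 0.031.

n = 0.031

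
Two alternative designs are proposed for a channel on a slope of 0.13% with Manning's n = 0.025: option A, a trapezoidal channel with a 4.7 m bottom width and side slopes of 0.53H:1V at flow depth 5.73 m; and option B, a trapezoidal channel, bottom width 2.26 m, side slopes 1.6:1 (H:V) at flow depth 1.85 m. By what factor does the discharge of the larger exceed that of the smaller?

Channel A: With bottom width b = 4.7 m and side slope z = 0.53: A = (b + zy)y = (4.7 + 0.53×5.73)×5.73 = 44.33 m²; P = b + 2y√(1+z²) = 4.7 + 2×5.73×1.132 = 17.67 m. Hydraulic radius R = A/P = 44.33/17.67 = 2.509 m. Q_A = (1/0.025)·44.33·2.509^(2/3)·√0.0013 = 118.1 m³/s.
Channel B: With bottom width b = 2.26 m and side slope z = 1.6: A = (b + zy)y = (2.26 + 1.6×1.85)×1.85 = 9.657 m²; P = b + 2y√(1+z²) = 2.26 + 2×1.85×1.887 = 9.241 m. Hydraulic radius R = A/P = 9.657/9.241 = 1.045 m. Q_B = (1/0.025)·9.657·1.045^(2/3)·√0.0013 = 14.34 m³/s.
The larger discharge is 118.1 m³/s and the smaller is 14.34 m³/s; the ratio is 8.23.

8.23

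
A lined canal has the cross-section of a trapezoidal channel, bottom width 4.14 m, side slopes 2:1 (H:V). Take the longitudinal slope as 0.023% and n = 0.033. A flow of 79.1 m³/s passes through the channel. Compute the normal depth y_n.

y_n = 5.54 m

Manning's equation rearranged: A R^(2/3) = nQ / (1·√S) = 0.033 × 79.1 / (√0.00023) = 172.1.
Trying y = 4.25 m: A R^(2/3) = 94.17 — low.
Trying y = 6.89 m: A R^(2/3) = 286.4 — high.
Trying y = 5.54 m: A R^(2/3) = 172.1 — matches.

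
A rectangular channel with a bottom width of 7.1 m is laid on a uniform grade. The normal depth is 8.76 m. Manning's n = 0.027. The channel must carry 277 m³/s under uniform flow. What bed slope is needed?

S = 0.0042

Flow area A = b·y = 7.1 × 8.76 = 62.2 m². Wetted perimeter P = b + 2y = 7.1 + 2×8.76 = 24.62 m.
Hydraulic radius R = A/P = 62.2/24.62 = 2.526 m.
From Manning's equation, S = [nQ / (1 A R^(2/3))]² = [0.027 × 277 / (1 × 62.2 × 2.526^(2/3))]² = 0.0042.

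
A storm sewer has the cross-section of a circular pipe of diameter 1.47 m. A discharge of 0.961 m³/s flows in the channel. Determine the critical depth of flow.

At critical depth, Q² T / (g A³) = 1, i.e. A³/T = Q²/g = 0.961²/9.81 = 0.09414.
Try y = 0.625 m: A³/T = 0.2236 — too large.
Try y = 0.499 m: A³/T = 0.09401 — ≈ 0.09414.

y_c = 0.499 m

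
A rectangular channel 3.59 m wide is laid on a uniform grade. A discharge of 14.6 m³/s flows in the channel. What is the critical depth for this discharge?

For a rectangular channel, critical depth y_c = (q²/g)^(1/3) where q = Q/b = 14.6/3.59 = 4.067 m²/s.
So y_c = (4.067²/9.81)^(1/3) = 1.19 m.

y_c = 1.19 m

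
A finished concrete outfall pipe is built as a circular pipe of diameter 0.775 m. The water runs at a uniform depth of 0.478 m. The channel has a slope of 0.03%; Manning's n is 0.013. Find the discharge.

For a circular section of diameter D = 0.775 m at depth y = 0.478 m, the central angle is θ = 2 arccos(1 − 2y/D) = 3.613 rad. Then A = (D²/8)(θ − sin θ) = 0.3054 m² and P = Dθ/2 = 1.4 m.
Hydraulic radius R = A/P = 0.3054/1.4 = 0.2181 m.
Manning's equation: Q = (1/n) A R^(2/3) S^(1/2) = (1/0.013) × 0.3054 × 0.2181^(2/3) × 0.0003^(1/2) = 0.147 m³/s.

Q = 0.147 m³/s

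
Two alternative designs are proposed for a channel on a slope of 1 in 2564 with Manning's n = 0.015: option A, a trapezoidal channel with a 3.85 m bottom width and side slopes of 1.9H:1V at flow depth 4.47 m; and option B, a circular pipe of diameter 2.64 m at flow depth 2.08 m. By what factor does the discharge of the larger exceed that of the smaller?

Channel A: With bottom width b = 3.85 m and side slope z = 1.9: A = (b + zy)y = (3.85 + 1.9×4.47)×4.47 = 55.17 m²; P = b + 2y√(1+z²) = 3.85 + 2×4.47×2.147 = 23.04 m. Hydraulic radius R = A/P = 55.17/23.04 = 2.394 m. Q_A = (1/0.015)·55.17·2.394^(2/3)·√0.00039 = 130 m³/s.
Channel B: For a circular section of diameter D = 2.64 m at depth y = 2.08 m, the central angle is θ = 2 arccos(1 − 2y/D) = 4.369 rad. Then A = (D²/8)(θ − sin θ) = 4.626 m² and P = Dθ/2 = 5.767 m. Hydraulic radius R = A/P = 4.626/5.767 = 0.8022 m. Q_B = (1/0.015)·4.626·0.8022^(2/3)·√0.00039 = 5.259 m³/s.
The larger discharge is 130 m³/s and the smaller is 5.259 m³/s; the ratio is 24.7.

24.7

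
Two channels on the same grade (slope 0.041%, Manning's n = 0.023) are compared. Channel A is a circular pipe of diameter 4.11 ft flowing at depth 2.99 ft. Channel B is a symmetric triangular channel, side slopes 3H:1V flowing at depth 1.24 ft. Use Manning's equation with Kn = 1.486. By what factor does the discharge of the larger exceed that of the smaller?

Channel A: For a circular section of diameter D = 4.11 ft at depth y = 2.99 ft, the central angle is θ = 2 arccos(1 − 2y/D) = 4.086 rad. Then A = (D²/8)(θ − sin θ) = 10.34 ft² and P = Dθ/2 = 8.397 ft. Hydraulic radius R = A/P = 10.34/8.397 = 1.231 ft. Q_A = (1.486/0.023)·10.34·1.231^(2/3)·√0.00041 = 15.54 ft³/s.
Channel B: For a triangular section with side slope z = 3: A = zy² = 3×1.24² = 4.613 ft²; P = 2y√(1+z²) = 2×1.24×3.162 = 7.842 ft. Hydraulic radius R = A/P = 4.613/7.842 = 0.5882 ft. Q_B = (1.486/0.023)·4.613·0.5882^(2/3)·√0.00041 = 4.236 ft³/s.
The larger discharge is 15.54 ft³/s and the smaller is 4.236 ft³/s; the ratio is 3.67.

3.67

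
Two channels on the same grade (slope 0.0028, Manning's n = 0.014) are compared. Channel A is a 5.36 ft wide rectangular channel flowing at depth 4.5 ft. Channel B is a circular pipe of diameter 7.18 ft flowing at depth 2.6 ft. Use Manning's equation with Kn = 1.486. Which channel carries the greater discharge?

channel A

Channel A: Flow area A = b·y = 5.36 × 4.5 = 24.12 ft². Wetted perimeter P = b + 2y = 5.36 + 2×4.5 = 14.36 ft. Hydraulic radius R = A/P = 24.12/14.36 = 1.68 ft. Q_A = (1.486/0.014)·24.12·1.68^(2/3)·√0.0028 = 191.4 ft³/s.
Channel B: For a circular section of diameter D = 7.18 ft at depth y = 2.6 ft, the central angle is θ = 2 arccos(1 − 2y/D) = 2.583 rad. Then A = (D²/8)(θ − sin θ) = 13.23 ft² and P = Dθ/2 = 9.272 ft. Hydraulic radius R = A/P = 13.23/9.272 = 1.427 ft. Q_B = (1.486/0.014)·13.23·1.427^(2/3)·√0.0028 = 94.15 ft³/s.
Q_A = 191.4 ft³/s vs Q_B = 94.15 ft³/s, so channel A carries more.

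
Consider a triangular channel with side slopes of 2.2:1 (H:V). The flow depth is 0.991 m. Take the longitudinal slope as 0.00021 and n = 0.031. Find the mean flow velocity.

For a triangular section with side slope z = 2.2: A = zy² = 2.2×0.991² = 2.161 m²; P = 2y√(1+z²) = 2×0.991×2.417 = 4.79 m.
Hydraulic radius R = A/P = 2.161/4.79 = 0.4511 m.
From Manning's equation, V = (1/n) R^(2/3) S^(1/2) = (1/0.031) × 0.4511^(2/3) × 0.00021^(1/2) = 0.275 m/s.

V = 0.275 m/s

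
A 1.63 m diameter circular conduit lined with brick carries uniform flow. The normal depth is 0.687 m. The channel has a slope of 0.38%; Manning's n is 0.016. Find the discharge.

For a circular section of diameter D = 1.63 m at depth y = 0.687 m, the central angle is θ = 2 arccos(1 − 2y/D) = 2.826 rad. Then A = (D²/8)(θ − sin θ) = 0.8356 m² and P = Dθ/2 = 2.303 m.
Hydraulic radius R = A/P = 0.8356/2.303 = 0.3628 m.
Manning's equation: Q = (1/n) A R^(2/3) S^(1/2) = (1/0.016) × 0.8356 × 0.3628^(2/3) × 0.0038^(1/2) = 1.64 m³/s.

Q = 1.64 m³/s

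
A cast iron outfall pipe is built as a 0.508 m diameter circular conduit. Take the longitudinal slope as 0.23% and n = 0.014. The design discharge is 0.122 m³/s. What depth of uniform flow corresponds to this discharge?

y_n = 0.312 m

Manning's equation rearranged: A R^(2/3) = nQ / (1·√S) = 0.014 × 0.122 / (√0.0023) = 0.03561.
Trying y = 0.349 m: A R^(2/3) = 0.04182 — over.
Trying y = 0.234 m: A R^(2/3) = 0.02223 — short.
Trying y = 0.312 m: A R^(2/3) = 0.03565 — matches.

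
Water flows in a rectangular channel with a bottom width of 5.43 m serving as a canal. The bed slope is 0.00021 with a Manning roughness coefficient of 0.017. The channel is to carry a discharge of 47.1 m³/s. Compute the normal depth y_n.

Manning's equation rearranged: A R^(2/3) = nQ / (1·√S) = 0.017 × 47.1 / (√0.00021) = 55.25.
At y = 8.25 m: A R^(2/3) = 72.12 — high.
At y = 6.58 m: A R^(2/3) = 55.23 — matches.

y_n = 6.58 m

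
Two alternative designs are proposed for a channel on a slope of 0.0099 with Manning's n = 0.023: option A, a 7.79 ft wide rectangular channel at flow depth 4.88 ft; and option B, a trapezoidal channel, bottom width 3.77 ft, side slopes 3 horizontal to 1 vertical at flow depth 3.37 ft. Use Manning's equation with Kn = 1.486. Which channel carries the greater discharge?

Channel A: Flow area A = b·y = 7.79 × 4.88 = 38.02 ft². Wetted perimeter P = b + 2y = 7.79 + 2×4.88 = 17.55 ft. Hydraulic radius R = A/P = 38.02/17.55 = 2.166 ft. Q_A = (1.486/0.023)·38.02·2.166^(2/3)·√0.0099 = 409.1 ft³/s.
Channel B: With bottom width b = 3.77 ft and side slope z = 3: A = (b + zy)y = (3.77 + 3×3.37)×3.37 = 46.78 ft²; P = b + 2y√(1+z²) = 3.77 + 2×3.37×3.162 = 25.08 ft. Hydraulic radius R = A/P = 46.78/25.08 = 1.865 ft. Q_B = (1.486/0.023)·46.78·1.865^(2/3)·√0.0099 = 455.6 ft³/s.
Q_A = 409.1 ft³/s vs Q_B = 455.6 ft³/s, so channel B carries more.

channel B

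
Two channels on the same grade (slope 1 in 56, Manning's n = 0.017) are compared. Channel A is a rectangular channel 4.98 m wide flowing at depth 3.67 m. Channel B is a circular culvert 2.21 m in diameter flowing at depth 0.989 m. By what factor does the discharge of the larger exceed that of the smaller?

Channel A: Flow area A = b·y = 4.98 × 3.67 = 18.28 m². Wetted perimeter P = b + 2y = 4.98 + 2×3.67 = 12.32 m. Hydraulic radius R = A/P = 18.28/12.32 = 1.483 m. Q_A = (1/0.017)·18.28·1.483^(2/3)·√0.01786 = 186.9 m³/s.
Channel B: For a circular section of diameter D = 2.21 m at depth y = 0.989 m, the central angle is θ = 2 arccos(1 − 2y/D) = 2.931 rad. Then A = (D²/8)(θ − sin θ) = 1.662 m² and P = Dθ/2 = 3.239 m. Hydraulic radius R = A/P = 1.662/3.239 = 0.5131 m. Q_B = (1/0.017)·1.662·0.5131^(2/3)·√0.01786 = 8.374 m³/s.
The larger discharge is 186.9 m³/s and the smaller is 8.374 m³/s; the ratio is 22.3.

22.3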